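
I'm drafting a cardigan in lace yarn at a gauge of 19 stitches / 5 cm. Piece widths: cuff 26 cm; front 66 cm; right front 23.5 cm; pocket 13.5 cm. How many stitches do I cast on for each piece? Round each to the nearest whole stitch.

cuff 99; front 251; right front 89; pocket 51.

Rate = 19/5 = 3.8 sts per cm.
cuff: 26 × 3.8 = 98.80 → 99.
front: 66 × 3.8 = 250.80 → 251.
right front: 23.5 × 3.8 = 89.30 → 89.
pocket: 13.5 × 3.8 = 51.30 → 51.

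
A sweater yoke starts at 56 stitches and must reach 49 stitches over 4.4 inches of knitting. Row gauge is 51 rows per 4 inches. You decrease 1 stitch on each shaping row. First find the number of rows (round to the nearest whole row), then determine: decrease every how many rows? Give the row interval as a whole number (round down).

Rows = 4.4 × 12.75 = 56.1 → 56 rows.
Stitches to remove: 7 → 7 shaping rows (at 1 st each).
56 / 7 = 8.00 → every 8 rows.

Decrease every 8th row.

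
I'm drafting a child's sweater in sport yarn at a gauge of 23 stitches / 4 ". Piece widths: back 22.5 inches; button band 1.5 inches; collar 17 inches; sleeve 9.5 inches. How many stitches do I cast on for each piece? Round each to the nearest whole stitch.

Rate = 23/4 = 5.75 sts per in.
back: 22.5 × 5.75 = 129.38 → 129.
button band: 1.5 × 5.75 = 8.62 → 9.
collar: 17 × 5.75 = 97.75 → 98.
sleeve: 9.5 × 5.75 = 54.62 → 55.

back 129; button band 9; collar 98; sleeve 55.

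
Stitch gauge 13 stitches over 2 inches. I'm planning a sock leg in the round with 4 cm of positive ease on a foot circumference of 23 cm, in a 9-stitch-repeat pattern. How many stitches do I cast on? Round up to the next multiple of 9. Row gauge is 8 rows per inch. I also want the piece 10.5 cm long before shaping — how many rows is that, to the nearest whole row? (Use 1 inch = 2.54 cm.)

Finished = 23 + 4 = 27 cm.
27 cm × 1/2.54 = 10.63 inches.
13/2 = 6.5 sts per in; 10.63 × 6.5 = 69.09 sts.
Next multiple of 9 → 72.
10.5 cm = 4.13 inches; × 8 = 33.07 → 33 rows.

Cast on 72 stitches; work 33 rows.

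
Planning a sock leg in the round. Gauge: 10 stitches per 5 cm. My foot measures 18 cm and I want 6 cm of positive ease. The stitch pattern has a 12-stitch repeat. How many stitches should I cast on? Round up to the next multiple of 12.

Finished = 18 + 6 = 24 cm.
10 / 5 = 2 sts/cm.
24 × 2 = 48.00 sts.
Next multiple of 12: 48.

48 stitches.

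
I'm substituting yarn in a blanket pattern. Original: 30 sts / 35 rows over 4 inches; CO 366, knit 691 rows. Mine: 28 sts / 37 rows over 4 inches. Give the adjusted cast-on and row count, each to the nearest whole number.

Stitches: 366 × 28/30 = 341.60 → 342.
Rows: 691 × 37/35 = 730.49 → 730.

Cast on 342 stitches; work 730 rows.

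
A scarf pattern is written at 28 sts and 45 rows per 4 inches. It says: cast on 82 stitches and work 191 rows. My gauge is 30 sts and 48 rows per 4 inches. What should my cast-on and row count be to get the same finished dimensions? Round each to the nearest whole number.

Stitches: 82 × 30/28 = 87.86 → 88.
Rows: 191 × 48/45 = 203.73 → 204.

Cast on 88 stitches; work 204 rows.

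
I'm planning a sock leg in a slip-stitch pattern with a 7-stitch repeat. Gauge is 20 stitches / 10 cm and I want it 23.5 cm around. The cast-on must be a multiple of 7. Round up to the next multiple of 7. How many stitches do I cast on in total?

20 / 10 = 2 sts per cm.
23.5 × 2 = 47.00 sts.
Next multiple of 7: 49.

49 stitches.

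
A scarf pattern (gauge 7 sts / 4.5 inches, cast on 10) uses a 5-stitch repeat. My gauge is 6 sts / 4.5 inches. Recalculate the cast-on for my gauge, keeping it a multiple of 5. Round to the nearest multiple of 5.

Cast on 10 stitches.

10 × 6 / 7 = 8.57.
Nearest multiple of 5: 10.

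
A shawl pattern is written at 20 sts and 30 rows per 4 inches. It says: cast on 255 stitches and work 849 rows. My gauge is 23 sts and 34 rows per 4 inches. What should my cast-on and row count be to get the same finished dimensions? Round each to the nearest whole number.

Stitches: 255 × 23/20 = 293.25 → 293.
Rows: 849 × 34/30 = 962.20 → 962.

Cast on 293 stitches; work 962 rows.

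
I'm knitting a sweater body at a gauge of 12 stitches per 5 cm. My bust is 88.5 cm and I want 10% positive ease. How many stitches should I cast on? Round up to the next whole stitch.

Finished = 88.5 × 1.10 = 97.35 cm.
12 / 5 = 2.4 sts per cm.
97.35 × 2.4 = 233.64 sts.
→ 234 sts.

Cast on 234 stitches.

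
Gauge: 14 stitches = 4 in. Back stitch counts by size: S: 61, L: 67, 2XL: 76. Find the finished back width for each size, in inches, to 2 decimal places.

14/4 = 3.5 sts per in.
S: 61 / 3.5 = 17.429 → 17.43 in.
L: 67 / 3.5 = 19.143 → 19.14 in.
2XL: 76 / 3.5 = 21.714 → 21.71 in.

S 17.43 inches; L 19.14 inches; 2XL 21.71 inches.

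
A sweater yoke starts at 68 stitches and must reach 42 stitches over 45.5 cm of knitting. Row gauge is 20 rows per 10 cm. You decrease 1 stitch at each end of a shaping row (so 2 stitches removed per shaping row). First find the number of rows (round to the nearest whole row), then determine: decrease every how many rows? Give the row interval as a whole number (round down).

Decrease every 7th row.

Rows = 45.5 × 2 = 91.0 → 91 rows.
Stitches to remove: 26 → 13 shaping rows (at 2 st each).
91 / 13 = 7.00 → every 7 rows.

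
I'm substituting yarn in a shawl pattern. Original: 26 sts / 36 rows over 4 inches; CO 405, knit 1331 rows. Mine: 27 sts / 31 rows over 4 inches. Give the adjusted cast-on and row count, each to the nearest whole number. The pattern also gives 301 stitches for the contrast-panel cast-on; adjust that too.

Stitches: 405 × 27/26 = 420.58 → 421.
Rows: 1331 × 31/36 = 1146.14 → 1146.
contrast-panel cast-on: 301 × 27/26 = 312.58 → 313.

Cast on 421 stitches; work 1146 rows; contrast-panel cast-on 313 stitches.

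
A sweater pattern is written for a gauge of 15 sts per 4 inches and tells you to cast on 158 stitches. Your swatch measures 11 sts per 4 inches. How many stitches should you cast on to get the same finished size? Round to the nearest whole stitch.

Scale factor = 11 / 15 = 0.733.
158 × 11 / 15 = 115.87 sts.
→ 116 sts.

CO 116 sts.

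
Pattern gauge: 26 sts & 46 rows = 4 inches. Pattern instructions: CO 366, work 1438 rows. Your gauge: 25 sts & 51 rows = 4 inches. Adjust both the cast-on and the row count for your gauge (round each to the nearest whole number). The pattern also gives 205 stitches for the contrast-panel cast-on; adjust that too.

Stitches: 366 × 25/26 = 351.92 → 352.
Rows: 1438 × 51/46 = 1594.30 → 1594.
contrast-panel cast-on: 205 × 25/26 = 197.12 → 197.

Cast on 352 stitches; work 1594 rows; contrast-panel cast-on 197 stitches.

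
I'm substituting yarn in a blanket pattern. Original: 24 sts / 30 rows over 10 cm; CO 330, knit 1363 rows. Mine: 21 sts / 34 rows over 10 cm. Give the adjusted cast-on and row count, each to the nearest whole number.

Stitches: 330 × 21/24 = 288.75 → 289.
Rows: 1363 × 34/30 = 1544.73 → 1545.

Cast on 289 stitches; work 1545 rows.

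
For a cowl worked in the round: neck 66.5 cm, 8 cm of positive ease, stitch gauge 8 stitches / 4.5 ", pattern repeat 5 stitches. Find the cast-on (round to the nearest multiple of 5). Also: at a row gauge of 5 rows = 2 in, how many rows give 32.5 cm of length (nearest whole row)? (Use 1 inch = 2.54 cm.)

Cast on 50 stitches; work 32 rows.

Finished = 66.5 + 8 = 74.5 cm.
74.5 cm × 1/2.54 = 29.33 inches.
8/4.5 = 1.778 sts per in; 29.33 × 1.778 = 52.14 sts.
Nearest multiple of 5 → 50.
32.5 cm = 12.80 inches; × 2.5 = 31.99 → 32 rows.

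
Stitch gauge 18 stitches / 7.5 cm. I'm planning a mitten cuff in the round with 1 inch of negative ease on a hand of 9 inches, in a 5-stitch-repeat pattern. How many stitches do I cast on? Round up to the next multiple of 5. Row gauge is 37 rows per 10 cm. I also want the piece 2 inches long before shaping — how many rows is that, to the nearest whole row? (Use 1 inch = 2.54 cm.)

Finished = 9 − 1 = 8 inches.
8 inches × 2.54 = 20.32 cm.
18/7.5 = 2.4 sts per cm; 20.32 × 2.4 = 48.77 sts.
Next multiple of 5 → 50.
2 inches = 5.08 cm; × 3.7 = 18.80 → 19 rows.

Cast on 50 stitches; work 19 rows.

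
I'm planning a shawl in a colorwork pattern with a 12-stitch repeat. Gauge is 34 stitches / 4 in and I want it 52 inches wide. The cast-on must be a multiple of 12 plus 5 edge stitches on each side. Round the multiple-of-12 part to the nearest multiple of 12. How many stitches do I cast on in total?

34 / 4 = 8.5 sts per inch.
52 × 8.5 = 442.00 sts.
Less 10 edge sts → 432.00 for the repeat.
Nearest multiple of 12: 432.
Add back 10 edge sts → 442.

CO 442 sts.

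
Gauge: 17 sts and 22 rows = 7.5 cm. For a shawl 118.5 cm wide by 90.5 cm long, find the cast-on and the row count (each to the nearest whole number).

Stitch gauge = 17/7.5 = 2.267 sts/cm; 118.5 × 2.267 = 268.60 → 269 sts.
Row gauge = 22/7.5 = 2.933 rows/cm; 90.5 × 2.933 = 265.47 → 265 rows.

Cast on 269 stitches and work 265 rows.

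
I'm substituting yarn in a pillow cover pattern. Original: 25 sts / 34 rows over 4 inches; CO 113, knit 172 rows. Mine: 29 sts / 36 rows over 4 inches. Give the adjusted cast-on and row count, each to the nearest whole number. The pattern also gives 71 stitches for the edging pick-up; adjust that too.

Stitches: 113 × 29/25 = 131.08 → 131.
Rows: 172 × 36/34 = 182.12 → 182.
edging pick-up: 71 × 29/25 = 82.36 → 82.

Cast on 131 stitches; work 182 rows; edging pick-up 82 stitches.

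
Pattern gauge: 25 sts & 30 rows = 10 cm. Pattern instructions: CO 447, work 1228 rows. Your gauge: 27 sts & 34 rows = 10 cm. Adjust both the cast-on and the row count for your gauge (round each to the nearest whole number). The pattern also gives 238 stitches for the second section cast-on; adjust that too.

Cast on 483 stitches; work 1392 rows; second section cast-on 257 stitches.

Stitches: 447 × 27/25 = 482.76 → 483.
Rows: 1228 × 34/30 = 1391.73 → 1392.
second section cast-on: 238 × 27/25 = 257.04 → 257.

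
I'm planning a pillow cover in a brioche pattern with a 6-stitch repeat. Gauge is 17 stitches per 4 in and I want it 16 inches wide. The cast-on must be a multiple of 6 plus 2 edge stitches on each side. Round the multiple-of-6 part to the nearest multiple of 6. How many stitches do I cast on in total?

17 / 4 = 4.25 sts per inch.
16 × 4.25 = 68.00 sts.
Less 4 edge sts → 64.00 for the repeat.
Nearest multiple of 6: 66.
Add back 4 edge sts → 70.

CO 70 sts.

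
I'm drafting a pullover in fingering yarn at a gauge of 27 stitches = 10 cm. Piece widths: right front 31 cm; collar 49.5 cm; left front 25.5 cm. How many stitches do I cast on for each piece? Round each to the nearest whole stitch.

right front 84; collar 134; left front 69.

Rate = 27/10 = 2.7 sts per cm.
right front: 31 × 2.7 = 83.70 → 84.
collar: 49.5 × 2.7 = 133.65 → 134.
left front: 25.5 × 2.7 = 68.85 → 69.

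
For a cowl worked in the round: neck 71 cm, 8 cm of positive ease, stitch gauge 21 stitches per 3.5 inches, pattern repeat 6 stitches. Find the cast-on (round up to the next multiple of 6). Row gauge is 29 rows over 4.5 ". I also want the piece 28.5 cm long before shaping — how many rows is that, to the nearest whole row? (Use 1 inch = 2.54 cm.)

Cast on 192 stitches; work 72 rows.

Finished = 71 + 8 = 79 cm.
79 cm × 1/2.54 = 31.10 inches.
21/3.5 = 6 sts per in; 31.10 × 6 = 186.61 sts.
Next multiple of 6 → 192.
28.5 cm = 11.22 inches; × 6.444 = 72.31 → 72 rows.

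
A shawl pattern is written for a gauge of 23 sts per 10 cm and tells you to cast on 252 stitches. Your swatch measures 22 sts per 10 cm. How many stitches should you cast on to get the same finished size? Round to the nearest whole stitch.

241 stitches.

Scale factor = 22 / 23 = 0.957.
252 × 22 / 23 = 241.04 sts.
→ 241 sts.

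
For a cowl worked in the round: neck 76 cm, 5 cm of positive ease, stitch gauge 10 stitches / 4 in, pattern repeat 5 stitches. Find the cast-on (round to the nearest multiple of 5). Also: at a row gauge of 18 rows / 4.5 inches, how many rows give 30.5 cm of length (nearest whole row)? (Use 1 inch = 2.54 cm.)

Finished = 76 + 5 = 81 cm.
81 cm × 1/2.54 = 31.89 inches.
10/4 = 2.5 sts per in; 31.89 × 2.5 = 79.72 sts.
Nearest multiple of 5 → 80.
30.5 cm = 12.01 inches; × 4 = 48.03 → 48 rows.

Cast on 80 stitches; work 48 rows.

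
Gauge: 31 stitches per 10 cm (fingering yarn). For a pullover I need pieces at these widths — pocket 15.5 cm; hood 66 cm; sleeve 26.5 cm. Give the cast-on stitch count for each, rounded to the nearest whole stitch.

Rate = 31/10 = 3.1 sts per cm.
pocket: 15.5 × 3.1 = 48.05 → 48.
hood: 66 × 3.1 = 204.60 → 205.
sleeve: 26.5 × 3.1 = 82.15 → 82.

pocket 48; hood 205; sleeve 82.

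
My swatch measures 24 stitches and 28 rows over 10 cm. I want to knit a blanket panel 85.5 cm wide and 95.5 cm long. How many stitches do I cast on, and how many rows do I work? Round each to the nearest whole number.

Stitch gauge = 24/10 = 2.4 sts/cm; 85.5 × 2.4 = 205.20 → 205 sts.
Row gauge = 28/10 = 2.8 rows/cm; 95.5 × 2.8 = 267.40 → 267 rows.

Cast on 205 stitches and work 267 rows.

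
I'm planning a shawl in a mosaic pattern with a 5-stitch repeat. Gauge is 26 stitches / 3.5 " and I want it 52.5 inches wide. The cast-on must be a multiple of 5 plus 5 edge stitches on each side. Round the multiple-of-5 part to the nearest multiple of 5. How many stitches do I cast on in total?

26 / 3.5 = 7.429 sts per inch.
52.5 × 7.429 = 390.00 sts.
Less 10 edge sts → 380.00 for the repeat.
Nearest multiple of 5: 380.
Add back 10 edge sts → 390.

Cast on 390 stitches.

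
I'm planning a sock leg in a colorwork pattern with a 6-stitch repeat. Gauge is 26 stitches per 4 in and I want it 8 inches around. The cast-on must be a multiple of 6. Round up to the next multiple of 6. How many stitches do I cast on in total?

26 / 4 = 6.5 sts per inch.
8 × 6.5 = 52.00 sts.
Next multiple of 6: 54.

Cast on 54 stitches.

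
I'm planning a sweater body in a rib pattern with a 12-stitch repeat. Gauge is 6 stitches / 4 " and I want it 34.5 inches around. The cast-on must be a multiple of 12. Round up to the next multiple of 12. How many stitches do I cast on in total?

6 / 4 = 1.5 sts per inch.
34.5 × 1.5 = 51.75 sts.
Next multiple of 12: 60.

Cast on 60 stitches.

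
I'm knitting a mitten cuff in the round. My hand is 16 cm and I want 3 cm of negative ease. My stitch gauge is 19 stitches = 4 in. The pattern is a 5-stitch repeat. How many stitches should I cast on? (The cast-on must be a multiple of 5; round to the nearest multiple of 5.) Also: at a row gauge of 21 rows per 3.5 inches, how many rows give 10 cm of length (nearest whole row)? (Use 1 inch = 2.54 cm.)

Finished = 16 − 3 = 13 cm.
13 cm × 1/2.54 = 5.12 inches.
19/4 = 4.75 sts per in; 5.12 × 4.75 = 24.31 sts.
Nearest multiple of 5 → 25.
10 cm = 3.94 inches; × 6 = 23.62 → 24 rows.

Cast on 25 stitches; work 24 rows.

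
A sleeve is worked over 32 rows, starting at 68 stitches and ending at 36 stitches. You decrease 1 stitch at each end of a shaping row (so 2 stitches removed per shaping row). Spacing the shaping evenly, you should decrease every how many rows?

Stitches to remove: |36 − 68| = 32.
Shaping rows needed: 32 / 2 = 16.
32 rows / 16 = every 2 rows.

Decrease every 2nd row.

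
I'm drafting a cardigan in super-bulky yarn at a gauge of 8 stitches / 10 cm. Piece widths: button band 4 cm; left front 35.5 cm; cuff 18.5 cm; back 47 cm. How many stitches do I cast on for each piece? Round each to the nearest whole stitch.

Rate = 8/10 = 0.8 sts per cm.
button band: 4 × 0.8 = 3.20 → 3.
left front: 35.5 × 0.8 = 28.40 → 28.
cuff: 18.5 × 0.8 = 14.80 → 15.
back: 47 × 0.8 = 37.60 → 38.

button band 3; left front 28; cuff 15; back 38.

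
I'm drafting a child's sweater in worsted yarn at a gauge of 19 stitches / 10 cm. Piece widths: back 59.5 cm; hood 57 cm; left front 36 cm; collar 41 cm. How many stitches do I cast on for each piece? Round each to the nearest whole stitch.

back 113; hood 108; left front 68; collar 78.

Rate = 19/10 = 1.9 sts per cm.
back: 59.5 × 1.9 = 113.05 → 113.
hood: 57 × 1.9 = 108.30 → 108.
left front: 36 × 1.9 = 68.40 → 68.
collar: 41 × 1.9 = 77.90 → 78.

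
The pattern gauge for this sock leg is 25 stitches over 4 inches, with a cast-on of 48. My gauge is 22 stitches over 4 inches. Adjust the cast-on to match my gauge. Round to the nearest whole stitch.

Scale factor = 22 / 25 = 0.880.
48 × 22 / 25 = 42.24 sts.
→ 42 sts.

Cast on 42 stitches.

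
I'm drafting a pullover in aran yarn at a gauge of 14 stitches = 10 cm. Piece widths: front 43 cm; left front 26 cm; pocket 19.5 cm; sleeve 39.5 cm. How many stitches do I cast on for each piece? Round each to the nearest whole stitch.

Rate = 14/10 = 1.4 sts per cm.
front: 43 × 1.4 = 60.20 → 60.
left front: 26 × 1.4 = 36.40 → 36.
pocket: 19.5 × 1.4 = 27.30 → 27.
sleeve: 39.5 × 1.4 = 55.30 → 55.

front 60; left front 36; pocket 27; sleeve 55.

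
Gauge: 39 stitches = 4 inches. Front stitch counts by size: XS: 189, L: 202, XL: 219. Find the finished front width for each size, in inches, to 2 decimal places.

39/4 = 9.75 sts per in.
XS: 189 / 9.75 = 19.385 → 19.38 in.
L: 202 / 9.75 = 20.718 → 20.72 in.
XL: 219 / 9.75 = 22.462 → 22.46 in.

XS 19.38 inches; L 20.72 inches; XL 22.46 inches.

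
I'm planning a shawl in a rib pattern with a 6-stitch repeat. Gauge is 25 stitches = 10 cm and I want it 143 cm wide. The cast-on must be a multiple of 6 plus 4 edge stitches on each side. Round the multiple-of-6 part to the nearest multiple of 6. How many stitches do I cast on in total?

25 / 10 = 2.5 sts per cm.
143 × 2.5 = 357.50 sts.
Less 8 edge sts → 349.50 for the repeat.
Nearest multiple of 6: 348.
Add back 8 edge sts → 356.

356 stitches.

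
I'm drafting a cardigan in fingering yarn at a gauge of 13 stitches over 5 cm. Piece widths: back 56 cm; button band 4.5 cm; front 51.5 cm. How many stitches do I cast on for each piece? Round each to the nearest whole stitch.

back 146; button band 12; front 134.

Rate = 13/5 = 2.6 sts per cm.
back: 56 × 2.6 = 145.60 → 146.
button band: 4.5 × 2.6 = 11.70 → 12.
front: 51.5 × 2.6 = 133.90 → 134.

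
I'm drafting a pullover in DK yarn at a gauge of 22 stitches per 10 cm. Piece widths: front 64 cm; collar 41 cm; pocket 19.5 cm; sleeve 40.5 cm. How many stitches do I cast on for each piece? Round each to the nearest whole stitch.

Rate = 22/10 = 2.2 sts per cm.
front: 64 × 2.2 = 140.80 → 141.
collar: 41 × 2.2 = 90.20 → 90.
pocket: 19.5 × 2.2 = 42.90 → 43.
sleeve: 40.5 × 2.2 = 89.10 → 89.

front 141; collar 90; pocket 43; sleeve 89.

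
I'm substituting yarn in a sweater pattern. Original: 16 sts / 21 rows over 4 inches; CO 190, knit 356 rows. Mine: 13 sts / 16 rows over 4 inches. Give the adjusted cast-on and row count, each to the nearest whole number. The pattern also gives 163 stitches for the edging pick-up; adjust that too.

Stitches: 190 × 13/16 = 154.38 → 154.
Rows: 356 × 16/21 = 271.24 → 271.
edging pick-up: 163 × 13/16 = 132.44 → 132.

Cast on 154 stitches; work 271 rows; edging pick-up 132 stitches.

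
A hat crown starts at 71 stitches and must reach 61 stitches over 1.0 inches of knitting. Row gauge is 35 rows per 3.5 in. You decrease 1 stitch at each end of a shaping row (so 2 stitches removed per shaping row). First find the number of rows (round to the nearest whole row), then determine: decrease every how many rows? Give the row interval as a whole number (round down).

Decrease every 2nd row.

Rows = 1.0 × 10 = 10.0 → 10 rows.
Stitches to remove: 10 → 5 shaping rows (at 2 st each).
10 / 5 = 2.00 → every 2 rows.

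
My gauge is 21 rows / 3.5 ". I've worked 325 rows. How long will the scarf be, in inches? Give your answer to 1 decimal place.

54.2 inches.

21 rows / 3.5 inch = 6 rows per inch.
325 / 6 = 54.17 inches.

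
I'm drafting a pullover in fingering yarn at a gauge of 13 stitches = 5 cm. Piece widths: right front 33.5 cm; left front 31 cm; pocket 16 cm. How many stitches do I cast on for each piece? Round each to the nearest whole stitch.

Rate = 13/5 = 2.6 sts per cm.
right front: 33.5 × 2.6 = 87.10 → 87.
left front: 31 × 2.6 = 80.60 → 81.
pocket: 16 × 2.6 = 41.60 → 42.

right front 87; left front 81; pocket 42.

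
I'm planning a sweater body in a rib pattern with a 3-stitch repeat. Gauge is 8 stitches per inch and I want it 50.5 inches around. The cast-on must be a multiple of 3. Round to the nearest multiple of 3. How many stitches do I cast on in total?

8 / 1 = 8 sts per inch.
50.5 × 8 = 404.00 sts.
Nearest multiple of 3: 405.

405 stitches.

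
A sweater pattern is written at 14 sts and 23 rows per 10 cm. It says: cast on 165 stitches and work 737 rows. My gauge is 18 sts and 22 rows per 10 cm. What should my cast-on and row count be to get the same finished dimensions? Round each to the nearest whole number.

Cast on 212 stitches; work 705 rows.

Stitches: 165 × 18/14 = 212.14 → 212.
Rows: 737 × 22/23 = 704.96 → 705.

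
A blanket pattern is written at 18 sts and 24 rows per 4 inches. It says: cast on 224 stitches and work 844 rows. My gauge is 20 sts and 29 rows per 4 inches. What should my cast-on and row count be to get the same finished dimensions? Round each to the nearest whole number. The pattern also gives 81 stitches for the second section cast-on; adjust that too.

Cast on 249 stitches; work 1020 rows; second section cast-on 90 stitches.

Stitches: 224 × 20/18 = 248.89 → 249.
Rows: 844 × 29/24 = 1019.83 → 1020.
second section cast-on: 81 × 20/18 = 90.00 → 90.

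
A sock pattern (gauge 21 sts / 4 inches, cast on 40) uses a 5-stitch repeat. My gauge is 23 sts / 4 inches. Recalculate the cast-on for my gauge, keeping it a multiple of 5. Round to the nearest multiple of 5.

40 × 23 / 21 = 43.81.
Nearest multiple of 5: 45.

Cast on 45 stitches.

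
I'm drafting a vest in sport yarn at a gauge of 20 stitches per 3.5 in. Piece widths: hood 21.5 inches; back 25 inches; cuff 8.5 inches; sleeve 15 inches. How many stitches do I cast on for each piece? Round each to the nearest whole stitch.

hood 123; back 143; cuff 49; sleeve 86.

Rate = 20/3.5 = 5.714 sts per in.
hood: 21.5 × 5.714 = 122.86 → 123.
back: 25 × 5.714 = 142.86 → 143.
cuff: 8.5 × 5.714 = 48.57 → 49.
sleeve: 15 × 5.714 = 85.71 → 86.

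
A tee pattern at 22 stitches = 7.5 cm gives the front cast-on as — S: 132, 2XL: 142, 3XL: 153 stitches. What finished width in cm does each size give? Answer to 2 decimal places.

S 45.00 cm; 2XL 48.41 cm; 3XL 52.16 cm.

22/7.5 = 2.933 sts per cm.
S: 132 / 2.933 = 45.000 → 45.00 cm.
2XL: 142 / 2.933 = 48.409 → 48.41 cm.
3XL: 153 / 2.933 = 52.159 → 52.16 cm.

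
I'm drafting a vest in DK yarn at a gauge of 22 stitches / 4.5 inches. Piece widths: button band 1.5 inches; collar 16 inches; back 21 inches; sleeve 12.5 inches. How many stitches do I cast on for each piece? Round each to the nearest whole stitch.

Rate = 22/4.5 = 4.889 sts per in.
button band: 1.5 × 4.889 = 7.33 → 7.
collar: 16 × 4.889 = 78.22 → 78.
back: 21 × 4.889 = 102.67 → 103.
sleeve: 12.5 × 4.889 = 61.11 → 61.

button band 7; collar 78; back 103; sleeve 61.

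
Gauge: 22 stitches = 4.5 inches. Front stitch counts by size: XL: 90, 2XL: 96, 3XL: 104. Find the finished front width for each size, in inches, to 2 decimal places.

22/4.5 = 4.889 sts per in.
XL: 90 / 4.889 = 18.409 → 18.41 in.
2XL: 96 / 4.889 = 19.636 → 19.64 in.
3XL: 104 / 4.889 = 21.273 → 21.27 in.

XL 18.41 inches; 2XL 19.64 inches; 3XL 21.27 inches.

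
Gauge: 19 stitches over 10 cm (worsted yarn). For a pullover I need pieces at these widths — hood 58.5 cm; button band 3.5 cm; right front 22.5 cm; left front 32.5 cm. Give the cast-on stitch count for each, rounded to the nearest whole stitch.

Rate = 19/10 = 1.9 sts per cm.
hood: 58.5 × 1.9 = 111.15 → 111.
button band: 3.5 × 1.9 = 6.65 → 7.
right front: 22.5 × 1.9 = 42.75 → 43.
left front: 32.5 × 1.9 = 61.75 → 62.

hood 111; button band 7; right front 43; left front 62.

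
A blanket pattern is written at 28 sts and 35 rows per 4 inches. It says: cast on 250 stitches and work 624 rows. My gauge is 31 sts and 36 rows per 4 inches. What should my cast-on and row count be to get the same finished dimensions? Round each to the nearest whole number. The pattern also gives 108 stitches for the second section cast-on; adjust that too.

Cast on 277 stitches; work 642 rows; second section cast-on 120 stitches.

Stitches: 250 × 31/28 = 276.79 → 277.
Rows: 624 × 36/35 = 641.83 → 642.
second section cast-on: 108 × 31/28 = 119.57 → 120.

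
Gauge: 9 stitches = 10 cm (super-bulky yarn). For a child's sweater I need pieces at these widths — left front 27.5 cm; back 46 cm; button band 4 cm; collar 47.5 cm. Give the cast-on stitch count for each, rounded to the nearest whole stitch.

left front 25; back 41; button band 4; collar 43.

Rate = 9/10 = 0.9 sts per cm.
left front: 27.5 × 0.9 = 24.75 → 25.
back: 46 × 0.9 = 41.40 → 41.
button band: 4 × 0.9 = 3.60 → 4.
collar: 47.5 × 0.9 = 42.75 → 43.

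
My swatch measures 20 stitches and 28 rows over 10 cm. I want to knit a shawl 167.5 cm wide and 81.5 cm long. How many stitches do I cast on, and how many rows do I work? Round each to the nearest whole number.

Cast on 335 stitches and work 228 rows.

Stitch gauge = 20/10 = 2 sts/cm; 167.5 × 2 = 335.00 → 335 sts.
Row gauge = 28/10 = 2.8 rows/cm; 81.5 × 2.8 = 228.20 → 228 rows.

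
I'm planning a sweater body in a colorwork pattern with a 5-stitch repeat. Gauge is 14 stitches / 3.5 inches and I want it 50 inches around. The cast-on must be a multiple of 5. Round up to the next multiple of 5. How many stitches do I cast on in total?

Cast on 200 stitches.

14 / 3.5 = 4 sts per inch.
50 × 4 = 200.00 sts.
Next multiple of 5: 200.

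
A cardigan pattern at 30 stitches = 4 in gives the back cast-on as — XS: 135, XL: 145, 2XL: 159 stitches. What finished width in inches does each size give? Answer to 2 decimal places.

30/4 = 7.5 sts per in.
XS: 135 / 7.5 = 18.000 → 18.00 in.
XL: 145 / 7.5 = 19.333 → 19.33 in.
2XL: 159 / 7.5 = 21.200 → 21.20 in.

XS 18.00 inches; XL 19.33 inches; 2XL 21.20 inches.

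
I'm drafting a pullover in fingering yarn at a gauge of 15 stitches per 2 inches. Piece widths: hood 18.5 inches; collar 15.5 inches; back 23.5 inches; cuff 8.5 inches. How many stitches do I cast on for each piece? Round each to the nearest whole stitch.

hood 139; collar 116; back 176; cuff 64.

Rate = 15/2 = 7.5 sts per in.
hood: 18.5 × 7.5 = 138.75 → 139.
collar: 15.5 × 7.5 = 116.25 → 116.
back: 23.5 × 7.5 = 176.25 → 176.
cuff: 8.5 × 7.5 = 63.75 → 64.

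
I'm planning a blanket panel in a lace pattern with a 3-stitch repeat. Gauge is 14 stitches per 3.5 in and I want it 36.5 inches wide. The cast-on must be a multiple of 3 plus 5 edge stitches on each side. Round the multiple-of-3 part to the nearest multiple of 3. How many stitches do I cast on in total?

CO 145 sts.

14 / 3.5 = 4 sts per inch.
36.5 × 4 = 146.00 sts.
Less 10 edge sts → 136.00 for the repeat.
Nearest multiple of 3: 135.
Add back 10 edge sts → 145.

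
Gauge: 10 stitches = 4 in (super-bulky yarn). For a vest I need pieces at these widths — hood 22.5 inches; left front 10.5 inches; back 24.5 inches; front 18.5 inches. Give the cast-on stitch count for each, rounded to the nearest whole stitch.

hood 56; left front 26; back 61; front 46.

Rate = 10/4 = 2.5 sts per in.
hood: 22.5 × 2.5 = 56.25 → 56.
left front: 10.5 × 2.5 = 26.25 → 26.
back: 24.5 × 2.5 = 61.25 → 61.
front: 18.5 × 2.5 = 46.25 → 46.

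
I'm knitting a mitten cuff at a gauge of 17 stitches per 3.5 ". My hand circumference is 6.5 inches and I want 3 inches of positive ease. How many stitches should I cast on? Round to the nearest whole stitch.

Finished = 6.5 + 3 = 9.5 in.
17 / 3.5 = 4.857 sts per inch.
9.50 × 4.857 = 46.14 sts.
→ 46 sts.

46 stitches.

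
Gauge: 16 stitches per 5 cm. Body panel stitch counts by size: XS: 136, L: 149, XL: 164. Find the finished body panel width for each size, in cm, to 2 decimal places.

16/5 = 3.2 sts per cm.
XS: 136 / 3.2 = 42.500 → 42.50 cm.
L: 149 / 3.2 = 46.562 → 46.56 cm.
XL: 164 / 3.2 = 51.250 → 51.25 cm.

XS 42.50 cm; L 46.56 cm; XL 51.25 cm.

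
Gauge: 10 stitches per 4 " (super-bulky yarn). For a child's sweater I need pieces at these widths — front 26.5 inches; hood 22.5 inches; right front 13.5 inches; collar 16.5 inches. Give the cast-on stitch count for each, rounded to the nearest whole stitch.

Rate = 10/4 = 2.5 sts per in.
front: 26.5 × 2.5 = 66.25 → 66.
hood: 22.5 × 2.5 = 56.25 → 56.
right front: 13.5 × 2.5 = 33.75 → 34.
collar: 16.5 × 2.5 = 41.25 → 41.

front 66; hood 56; right front 34; collar 41.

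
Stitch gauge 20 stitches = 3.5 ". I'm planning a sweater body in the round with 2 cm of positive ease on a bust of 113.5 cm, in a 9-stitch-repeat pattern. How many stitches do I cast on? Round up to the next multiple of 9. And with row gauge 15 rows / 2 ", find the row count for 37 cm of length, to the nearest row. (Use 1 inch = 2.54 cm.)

Finished = 113.5 + 2 = 115.5 cm.
115.5 cm × 1/2.54 = 45.47 inches.
20/3.5 = 5.714 sts per in; 45.47 × 5.714 = 259.84 sts.
Next multiple of 9 → 261.
37 cm = 14.57 inches; × 7.5 = 109.25 → 109 rows.

Cast on 261 stitches; work 109 rows.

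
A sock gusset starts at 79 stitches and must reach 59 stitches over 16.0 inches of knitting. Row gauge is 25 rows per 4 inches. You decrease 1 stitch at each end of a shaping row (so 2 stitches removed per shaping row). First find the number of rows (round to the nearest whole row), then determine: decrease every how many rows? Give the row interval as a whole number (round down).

Decrease every 10th row.

Rows = 16.0 × 6.25 = 100.0 → 100 rows.
Stitches to remove: 20 → 10 shaping rows (at 2 st each).
100 / 10 = 10.00 → every 10 rows.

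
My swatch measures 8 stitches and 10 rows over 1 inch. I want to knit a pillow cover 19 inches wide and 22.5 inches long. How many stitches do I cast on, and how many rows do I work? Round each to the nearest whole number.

Stitch gauge = 8/1 = 8 sts/in; 19 × 8 = 152.00 → 152 sts.
Row gauge = 10/1 = 10 rows/in; 22.5 × 10 = 225.00 → 225 rows.

Cast on 152 stitches and work 225 rows.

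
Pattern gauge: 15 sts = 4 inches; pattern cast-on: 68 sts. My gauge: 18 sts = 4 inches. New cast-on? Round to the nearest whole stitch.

Scale factor = 18 / 15 = 1.200.
68 × 18 / 15 = 81.60 sts.
→ 82 sts.

Cast on 82 stitches.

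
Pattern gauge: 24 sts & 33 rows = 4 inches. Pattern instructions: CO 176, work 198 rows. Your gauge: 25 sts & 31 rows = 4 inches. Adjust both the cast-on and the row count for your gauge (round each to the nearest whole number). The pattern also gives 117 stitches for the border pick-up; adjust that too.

Cast on 183 stitches; work 186 rows; border pick-up 122 stitches.

Stitches: 176 × 25/24 = 183.33 → 183.
Rows: 198 × 31/33 = 186.00 → 186.
border pick-up: 117 × 25/24 = 121.88 → 122.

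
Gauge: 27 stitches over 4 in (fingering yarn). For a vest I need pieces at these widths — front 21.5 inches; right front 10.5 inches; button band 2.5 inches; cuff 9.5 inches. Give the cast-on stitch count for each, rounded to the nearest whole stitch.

front 145; right front 71; button band 17; cuff 64.

Rate = 27/4 = 6.75 sts per in.
front: 21.5 × 6.75 = 145.12 → 145.
right front: 10.5 × 6.75 = 70.88 → 71.
button band: 2.5 × 6.75 = 16.88 → 17.
cuff: 9.5 × 6.75 = 64.12 → 64.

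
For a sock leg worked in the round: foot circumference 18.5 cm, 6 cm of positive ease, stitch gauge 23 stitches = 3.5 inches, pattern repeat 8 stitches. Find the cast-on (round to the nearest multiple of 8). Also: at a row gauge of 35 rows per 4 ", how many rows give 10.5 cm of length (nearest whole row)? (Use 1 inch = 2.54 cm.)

Cast on 64 stitches; work 36 rows.

Finished = 18.5 + 6 = 24.5 cm.
24.5 cm × 1/2.54 = 9.65 inches.
23/3.5 = 6.571 sts per in; 9.65 × 6.571 = 63.39 sts.
Nearest multiple of 8 → 64.
10.5 cm = 4.13 inches; × 8.75 = 36.17 → 36 rows.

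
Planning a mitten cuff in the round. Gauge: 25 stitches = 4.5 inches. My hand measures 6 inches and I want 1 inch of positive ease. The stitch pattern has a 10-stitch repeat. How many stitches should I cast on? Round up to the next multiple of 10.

Finished = 6 + 1 = 7 inches.
25 / 4.5 = 5.556 sts/in.
7 × 5.556 = 38.89 sts.
Next multiple of 10: 40.

40 stitches.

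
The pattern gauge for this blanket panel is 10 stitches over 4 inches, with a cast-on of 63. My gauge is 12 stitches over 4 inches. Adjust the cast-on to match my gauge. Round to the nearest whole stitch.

76 stitches.

Scale factor = 12 / 10 = 1.200.
63 × 12 / 10 = 75.60 sts.
→ 76 sts.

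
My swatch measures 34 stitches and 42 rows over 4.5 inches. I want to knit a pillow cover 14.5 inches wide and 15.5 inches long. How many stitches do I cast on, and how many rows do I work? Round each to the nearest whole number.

Cast on 110 stitches and work 145 rows.

Stitch gauge = 34/4.5 = 7.556 sts/in; 14.5 × 7.556 = 109.56 → 110 sts.
Row gauge = 42/4.5 = 9.333 rows/in; 15.5 × 9.333 = 144.67 → 145 rows.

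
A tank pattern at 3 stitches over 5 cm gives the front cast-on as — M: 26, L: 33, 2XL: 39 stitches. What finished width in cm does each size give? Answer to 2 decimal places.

M 43.33 cm; L 55.00 cm; 2XL 65.00 cm.

3/5 = 0.6 sts per cm.
M: 26 / 0.6 = 43.333 → 43.33 cm.
L: 33 / 0.6 = 55.000 → 55.00 cm.
2XL: 39 / 0.6 = 65.000 → 65.00 cm.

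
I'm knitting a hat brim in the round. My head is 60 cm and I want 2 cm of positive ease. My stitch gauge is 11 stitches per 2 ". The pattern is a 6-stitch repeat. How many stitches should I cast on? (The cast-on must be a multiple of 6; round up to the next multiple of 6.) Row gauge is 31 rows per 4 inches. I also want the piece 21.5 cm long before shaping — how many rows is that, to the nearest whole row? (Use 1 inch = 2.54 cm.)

Finished = 60 + 2 = 62 cm.
62 cm × 1/2.54 = 24.41 inches.
11/2 = 5.5 sts per in; 24.41 × 5.5 = 134.25 sts.
Next multiple of 6 → 138.
21.5 cm = 8.46 inches; × 7.75 = 65.60 → 66 rows.

Cast on 138 stitches; work 66 rows.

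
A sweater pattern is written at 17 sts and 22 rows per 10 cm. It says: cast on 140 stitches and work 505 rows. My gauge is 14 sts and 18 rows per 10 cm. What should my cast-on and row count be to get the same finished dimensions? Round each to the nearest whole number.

Stitches: 140 × 14/17 = 115.29 → 115.
Rows: 505 × 18/22 = 413.18 → 413.

Cast on 115 stitches; work 413 rows.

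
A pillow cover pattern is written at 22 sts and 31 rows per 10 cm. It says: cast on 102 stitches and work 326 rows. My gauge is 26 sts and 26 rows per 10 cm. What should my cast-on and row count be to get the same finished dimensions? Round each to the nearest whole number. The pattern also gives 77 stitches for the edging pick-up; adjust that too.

Cast on 121 stitches; work 273 rows; edging pick-up 91 stitches.

Stitches: 102 × 26/22 = 120.55 → 121.
Rows: 326 × 26/31 = 273.42 → 273.
edging pick-up: 77 × 26/22 = 91.00 → 91.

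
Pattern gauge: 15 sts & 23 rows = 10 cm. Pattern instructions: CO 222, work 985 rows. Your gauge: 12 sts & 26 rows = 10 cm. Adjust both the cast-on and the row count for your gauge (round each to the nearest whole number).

Stitches: 222 × 12/15 = 177.60 → 178.
Rows: 985 × 26/23 = 1113.48 → 1113.

Cast on 178 stitches; work 1113 rows.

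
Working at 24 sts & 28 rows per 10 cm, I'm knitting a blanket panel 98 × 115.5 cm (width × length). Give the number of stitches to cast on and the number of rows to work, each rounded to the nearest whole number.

Stitch gauge = 24/10 = 2.4 sts/cm; 98 × 2.4 = 235.20 → 235 sts.
Row gauge = 28/10 = 2.8 rows/cm; 115.5 × 2.8 = 323.40 → 323 rows.

Cast on 235 stitches and work 323 rows.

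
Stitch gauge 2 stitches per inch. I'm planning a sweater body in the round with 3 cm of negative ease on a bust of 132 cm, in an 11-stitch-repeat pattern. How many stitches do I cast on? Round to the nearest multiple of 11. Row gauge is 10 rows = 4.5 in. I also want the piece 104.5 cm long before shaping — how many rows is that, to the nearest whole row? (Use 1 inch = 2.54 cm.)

Finished = 132 − 3 = 129 cm.
129 cm × 1/2.54 = 50.79 inches.
2/1 = 2 sts per in; 50.79 × 2 = 101.57 sts.
Nearest multiple of 11 → 99.
104.5 cm = 41.14 inches; × 2.222 = 91.43 → 91 rows.

Cast on 99 stitches; work 91 rows.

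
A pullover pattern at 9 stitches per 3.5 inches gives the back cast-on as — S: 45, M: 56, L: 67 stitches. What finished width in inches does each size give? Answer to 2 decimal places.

9/3.5 = 2.571 sts per in.
S: 45 / 2.571 = 17.500 → 17.50 in.
M: 56 / 2.571 = 21.778 → 21.78 in.
L: 67 / 2.571 = 26.056 → 26.06 in.

S 17.50 inches; M 21.78 inches; L 26.06 inches.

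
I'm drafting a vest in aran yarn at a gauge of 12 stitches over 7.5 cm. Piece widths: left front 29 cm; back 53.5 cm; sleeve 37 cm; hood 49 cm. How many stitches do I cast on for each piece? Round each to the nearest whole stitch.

Rate = 12/7.5 = 1.6 sts per cm.
left front: 29 × 1.6 = 46.40 → 46.
back: 53.5 × 1.6 = 85.60 → 86.
sleeve: 37 × 1.6 = 59.20 → 59.
hood: 49 × 1.6 = 78.40 → 78.

left front 46; back 86; sleeve 59; hood 78.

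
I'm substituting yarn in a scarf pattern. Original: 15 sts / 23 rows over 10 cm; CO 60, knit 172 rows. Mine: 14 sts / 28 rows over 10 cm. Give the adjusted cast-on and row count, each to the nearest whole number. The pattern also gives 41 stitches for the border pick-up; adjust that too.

Stitches: 60 × 14/15 = 56.00 → 56.
Rows: 172 × 28/23 = 209.39 → 209.
border pick-up: 41 × 14/15 = 38.27 → 38.

Cast on 56 stitches; work 209 rows; border pick-up 38 stitches.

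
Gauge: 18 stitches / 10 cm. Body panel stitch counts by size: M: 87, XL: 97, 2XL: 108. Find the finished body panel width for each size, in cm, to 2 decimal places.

18/10 = 1.8 sts per cm.
M: 87 / 1.8 = 48.333 → 48.33 cm.
XL: 97 / 1.8 = 53.889 → 53.89 cm.
2XL: 108 / 1.8 = 60.000 → 60.00 cm.

M 48.33 cm; XL 53.89 cm; 2XL 60.00 cm.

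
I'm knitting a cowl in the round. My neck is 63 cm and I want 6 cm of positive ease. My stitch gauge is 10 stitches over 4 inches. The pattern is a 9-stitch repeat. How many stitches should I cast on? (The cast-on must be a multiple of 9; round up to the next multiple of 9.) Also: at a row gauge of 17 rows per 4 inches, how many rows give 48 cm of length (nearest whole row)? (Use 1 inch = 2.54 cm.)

Finished = 63 + 6 = 69 cm.
69 cm × 1/2.54 = 27.17 inches.
10/4 = 2.5 sts per in; 27.17 × 2.5 = 67.91 sts.
Next multiple of 9 → 72.
48 cm = 18.90 inches; × 4.25 = 80.31 → 80 rows.

Cast on 72 stitches; work 80 rows.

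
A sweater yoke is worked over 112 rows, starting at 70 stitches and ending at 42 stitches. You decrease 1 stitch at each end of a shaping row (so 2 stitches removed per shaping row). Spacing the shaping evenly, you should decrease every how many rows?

Stitches to remove: |42 − 70| = 28.
Shaping rows needed: 28 / 2 = 14.
112 rows / 14 = every 8 rows.

Decrease every 8th row.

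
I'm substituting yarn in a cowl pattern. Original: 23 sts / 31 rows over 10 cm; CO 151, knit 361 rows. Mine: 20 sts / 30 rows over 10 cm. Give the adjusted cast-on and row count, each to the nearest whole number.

Cast on 131 stitches; work 349 rows.

Stitches: 151 × 20/23 = 131.30 → 131.
Rows: 361 × 30/31 = 349.35 → 349.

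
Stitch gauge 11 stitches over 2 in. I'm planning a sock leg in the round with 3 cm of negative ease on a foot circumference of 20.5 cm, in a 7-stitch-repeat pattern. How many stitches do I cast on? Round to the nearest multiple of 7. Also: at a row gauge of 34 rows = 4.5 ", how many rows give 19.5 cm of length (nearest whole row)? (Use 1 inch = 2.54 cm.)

Cast on 35 stitches; work 58 rows.

Finished = 20.5 − 3 = 17.5 cm.
17.5 cm × 1/2.54 = 6.89 inches.
11/2 = 5.5 sts per in; 6.89 × 5.5 = 37.89 sts.
Nearest multiple of 7 → 35.
19.5 cm = 7.68 inches; × 7.556 = 58.01 → 58 rows.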